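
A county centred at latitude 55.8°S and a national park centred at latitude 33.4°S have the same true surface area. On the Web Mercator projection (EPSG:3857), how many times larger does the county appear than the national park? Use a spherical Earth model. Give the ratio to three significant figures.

Mercator is conformal with k = sec φ, so areal scale = k² = sec²φ.
At 55.8°: sec²(55.8°) = 1/0.5621² = 3.165.
At 33.4°: sec²(33.4°) = 1/0.8348² = 1.435.
Ratio = 3.165/1.435 = cos²(33.4°)/cos²(55.8°) ≈ 2.21.

2.21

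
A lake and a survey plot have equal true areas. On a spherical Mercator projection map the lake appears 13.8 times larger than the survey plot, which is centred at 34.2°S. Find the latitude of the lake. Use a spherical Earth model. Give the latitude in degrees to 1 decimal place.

77.1°

For equal true areas on Mercator, apparent areas scale as sec²φ, so the ratio is cos²φ₂ / cos²φ₁.
cos²φ₂ / cos²φ₁ = 13.8  ⇒  cos φ₁ = cos 34.2° / √13.8 = 0.8271/3.715 = 0.2226.
φ₁ = arccos(0.2226) ≈ 77.1°.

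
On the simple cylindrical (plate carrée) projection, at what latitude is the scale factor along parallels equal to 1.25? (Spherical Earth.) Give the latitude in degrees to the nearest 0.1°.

36.9°

Plate carrée: h = 1, k = sec φ along parallels.
sec φ = 1.25  ⇒  cos φ = 0.8000  ⇒  φ ≈ 36.9°.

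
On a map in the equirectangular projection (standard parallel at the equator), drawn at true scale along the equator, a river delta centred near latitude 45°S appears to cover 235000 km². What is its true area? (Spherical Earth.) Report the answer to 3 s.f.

For the equirectangular projection with φ₀ = 0 (plate carrée), h = 1 along meridians and k = sec φ along parallels.
Areal scale = h·k = 1 × sec φ; at 45°, h = 1.000, k = 1.414, so h·k = 1.414.
True area = apparent / (areal scale) = 235000 / 1.414 ≈ 166000 km².

166000 km²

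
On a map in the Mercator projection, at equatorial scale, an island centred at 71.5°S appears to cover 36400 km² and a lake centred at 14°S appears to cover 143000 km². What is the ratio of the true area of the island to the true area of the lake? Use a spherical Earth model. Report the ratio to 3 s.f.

On Mercator the areal scale is sec²φ, so true area = apparent × cos²φ.
True area of island: 36400 × cos²(71.5°) = 36400 × 0.1007 = 3665 km².
True area of lake: 143000 × cos²(14°) = 143000 × 0.9415 = 134600 km².
Ratio = 3665 / 134600 ≈ 0.0272.

0.0272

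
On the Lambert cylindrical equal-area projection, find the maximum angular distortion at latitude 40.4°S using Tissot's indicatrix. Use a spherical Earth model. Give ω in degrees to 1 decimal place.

The Lambert cylindrical equal-area projection is the cylindrical equal-area projection with its standard parallel at the equator (φ₀ = 0). Cylindrical equal-area (φ₀ = 0°): h = cos φ / cos 0° along meridians, k = cos 0° / cos φ along parallels; h·k = 1.
At 40.4°: h = 0.7615, k = 1.313; principal scales a = 1.313, b = 0.7615.
sin(ω/2) = (a − b)/(a + b) = 0.5516/2.075 = 0.2659, so ω = 2 arcsin(0.2659) ≈ 30.8°.

30.8°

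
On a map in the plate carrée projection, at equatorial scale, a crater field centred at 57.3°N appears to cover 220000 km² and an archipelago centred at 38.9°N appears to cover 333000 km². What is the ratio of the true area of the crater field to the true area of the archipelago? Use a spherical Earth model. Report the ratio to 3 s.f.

0.459

On the plate carrée, areal scale = h·k = 1 × sec φ, so true area = apparent × cos φ.
True area of crater field: 220000 × cos(57.3°) = 220000 × 0.5402 = 118900 km².
True area of archipelago: 333000 × cos(38.9°) = 333000 × 0.7782 = 259200 km².
Ratio = 118900 / 259200 ≈ 0.459.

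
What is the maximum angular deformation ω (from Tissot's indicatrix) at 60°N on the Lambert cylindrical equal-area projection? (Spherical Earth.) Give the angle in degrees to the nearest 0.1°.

The Lambert cylindrical equal-area projection is the cylindrical equal-area projection with its standard parallel at the equator (φ₀ = 0). A cylindrical equal-area projection with standard parallel φ₀ has meridian scale h = cos φ / cos φ₀ and parallel scale k = cos φ₀ / cos φ (so areas are preserved, h·k = 1).
At 60°: h = 0.5000, k = 2.000; principal scales a = 2.000, b = 0.5000.
sin(ω/2) = (a − b)/(a + b) = 1.500/2.500 = 0.6000, so ω = 2 arcsin(0.6000) ≈ 73.7°.

73.7°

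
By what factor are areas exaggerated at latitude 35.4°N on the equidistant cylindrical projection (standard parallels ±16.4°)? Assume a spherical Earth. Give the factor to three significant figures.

1.18

The equidistant cylindrical projection with φ₀ = 16.4° has h = 1 (meridians true) and k = cos φ₀ / cos φ along parallels.
Areal scale = h·k = 1 × cos φ₀ / cos φ; at 35.4°, h = 1.000, k = 1.177, so h·k = 1.177.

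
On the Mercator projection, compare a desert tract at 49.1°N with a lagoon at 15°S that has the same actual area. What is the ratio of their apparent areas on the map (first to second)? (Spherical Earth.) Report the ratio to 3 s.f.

2.18

On Mercator, area is exaggerated by sec²φ = 1/cos²φ.
At 49.1°: sec²(49.1°) = 1/0.6547² = 2.333.
At 15°: sec²(15°) = 1/0.9659² = 1.072.
Ratio = 2.333/1.072 = cos²(15°)/cos²(49.1°) ≈ 2.18.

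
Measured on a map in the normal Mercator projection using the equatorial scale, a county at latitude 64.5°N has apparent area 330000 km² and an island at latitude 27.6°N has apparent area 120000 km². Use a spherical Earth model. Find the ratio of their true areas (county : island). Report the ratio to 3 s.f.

Since Mercator area scale is 1/cos²φ, the true area equals the apparent area multiplied by cos²φ.
True area of county: 330000 × cos²(64.5°) = 330000 × 0.1853 = 61160 km².
True area of island: 120000 × cos²(27.6°) = 120000 × 0.7854 = 94240 km².
Ratio = 61160 / 94240 ≈ 0.649.

0.649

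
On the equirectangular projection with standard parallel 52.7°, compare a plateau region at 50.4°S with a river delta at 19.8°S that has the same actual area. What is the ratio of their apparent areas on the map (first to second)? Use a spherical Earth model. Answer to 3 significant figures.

1.48

The equidistant cylindrical projection with φ₀ = 52.7° has h = 1 (meridians true) and k = cos φ₀ / cos φ along parallels.
Areal scale at 50.4°: h·k = 1.000 × 0.9507 = 0.9507.
Areal scale at 19.8°: h·k = 1.000 × 0.6441 = 0.6441.
Ratio = 0.9507/0.6441 ≈ 1.48.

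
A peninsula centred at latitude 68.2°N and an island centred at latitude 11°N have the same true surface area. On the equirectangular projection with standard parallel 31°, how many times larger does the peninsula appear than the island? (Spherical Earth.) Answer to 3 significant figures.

2.64

In the equirectangular projection with standard parallel φ₀ = 31° (x = Rλ cos φ₀, y = Rφ), meridians are true-scale (h = 1) and the parallel scale is k = cos φ₀ / cos φ.
Areal scale at 68.2°: h·k = 1.000 × 2.308 = 2.308.
Areal scale at 11°: h·k = 1.000 × 0.8732 = 0.8732.
Ratio = 2.308/0.8732 ≈ 2.64.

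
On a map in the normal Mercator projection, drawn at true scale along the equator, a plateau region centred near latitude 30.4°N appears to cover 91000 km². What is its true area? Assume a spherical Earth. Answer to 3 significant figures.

For Mercator, h = k = sec φ (a conformal cylindrical projection has a single point scale, 1/cos φ).
Areal scale = k² = sec²φ = 1/cos²(30.4°) = 1/0.8625² = 1.344.
True area = apparent / (areal scale) = 91000 / 1.344 ≈ 67700 km².

67700 km²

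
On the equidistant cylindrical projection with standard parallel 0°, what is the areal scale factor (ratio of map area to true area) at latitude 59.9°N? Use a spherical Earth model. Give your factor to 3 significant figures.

For the equirectangular projection with φ₀ = 0 (plate carrée), h = 1 along meridians and k = sec φ along parallels.
Areal scale = h·k = 1 × sec φ; at 59.9°, h = 1.000, k = 1.994, so h·k = 1.994.

1.99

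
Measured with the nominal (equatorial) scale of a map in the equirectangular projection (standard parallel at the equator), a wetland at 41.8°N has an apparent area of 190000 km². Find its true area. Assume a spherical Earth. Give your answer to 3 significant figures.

142000 km²

Plate carrée maps x = Rλ, y = Rφ. The meridian scale is h = 1 and the parallel scale is k = 1/cos φ = sec φ.
Areal scale = h·k = 1 × sec φ; at 41.8°, h = 1.000, k = 1.341, so h·k = 1.341.
True area = apparent / (areal scale) = 190000 / 1.341 ≈ 142000 km².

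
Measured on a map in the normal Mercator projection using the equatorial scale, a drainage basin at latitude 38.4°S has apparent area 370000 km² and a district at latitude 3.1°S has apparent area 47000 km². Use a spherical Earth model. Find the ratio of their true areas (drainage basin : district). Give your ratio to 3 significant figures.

Mercator's areal exaggeration is sec²φ; hence true area = (apparent area) · cos²φ.
True area of drainage basin: 370000 × cos²(38.4°) = 370000 × 0.6142 = 227200 km².
True area of district: 47000 × cos²(3.1°) = 47000 × 0.9971 = 46860 km².
Ratio = 227200 / 46860 ≈ 4.85.

4.85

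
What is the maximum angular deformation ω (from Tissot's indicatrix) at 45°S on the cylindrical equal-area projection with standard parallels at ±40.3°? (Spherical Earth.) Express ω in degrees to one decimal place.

8.7°

For cylindrical equal-area with standard parallel φ₀, h = cos φ / cos φ₀ and k = cos φ₀ / cos φ, so h·k = 1.
At 45°: h = 0.9271, k = 1.079; principal scales a = 1.079, b = 0.9271.
sin(ω/2) = (a − b)/(a + b) = 0.1514/2.006 = 0.07550, so ω = 2 arcsin(0.07550) ≈ 8.7°.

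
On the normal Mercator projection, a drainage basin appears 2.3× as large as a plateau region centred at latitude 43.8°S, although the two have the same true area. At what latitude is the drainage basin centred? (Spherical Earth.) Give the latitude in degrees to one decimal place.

61.6°

Mercator areal scale is sec²φ, so apparent-area ratio = sec²φ₁ / sec²φ₂ = cos²φ₂ / cos²φ₁.
cos²φ₂ / cos²φ₁ = 2.3  ⇒  cos φ₁ = cos 43.8° / √2.3 = 0.7218/1.517 = 0.4759.
φ₁ = arccos(0.4759) ≈ 61.6°.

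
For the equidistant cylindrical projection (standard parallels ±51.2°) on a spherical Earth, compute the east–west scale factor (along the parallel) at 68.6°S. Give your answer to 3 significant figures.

1.72

The equidistant cylindrical projection with φ₀ = 51.2° has h = 1 (meridians true) and k = cos φ₀ / cos φ along parallels.
k = cos 51.2° / cos 68.6° = 0.6266/0.3649 = 1.717.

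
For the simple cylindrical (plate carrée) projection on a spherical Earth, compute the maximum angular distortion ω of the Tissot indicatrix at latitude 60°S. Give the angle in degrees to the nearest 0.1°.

38.9°

Plate carrée maps x = Rλ, y = Rφ. The meridian scale is h = 1 and the parallel scale is k = 1/cos φ = sec φ.
At 60°: h = 1.000, k = 2.000; principal scales a = 2.000, b = 1.000.
sin(ω/2) = (a − b)/(a + b) = 1.0000/3.000 = 0.3333, so ω = 2 arcsin(0.3333) ≈ 38.9°.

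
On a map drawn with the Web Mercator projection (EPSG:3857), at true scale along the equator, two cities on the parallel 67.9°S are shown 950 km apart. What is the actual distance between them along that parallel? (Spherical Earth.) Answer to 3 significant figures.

Mercator is conformal, so the point scale is isotropic: h = k = sec φ = 1/cos φ.
Along the parallel at 67.9°, map distances are exaggerated by k = sec 67.9° = 2.658.
True distance = 950 / 2.658 = 950 × cos 67.9° ≈ 357 km.

357 km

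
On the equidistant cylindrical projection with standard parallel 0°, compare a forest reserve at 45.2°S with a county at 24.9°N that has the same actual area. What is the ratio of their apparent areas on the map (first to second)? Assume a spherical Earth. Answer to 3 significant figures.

1.29

In the plate carrée (x = Rλ, y = Rφ), meridians are true-scale (h = 1) and parallels are stretched by k = sec φ.
Areal scale at 45.2°: h·k = 1.000 × 1.419 = 1.419.
Areal scale at 24.9°: h·k = 1.000 × 1.102 = 1.102.
Ratio = 1.419/1.102 ≈ 1.29.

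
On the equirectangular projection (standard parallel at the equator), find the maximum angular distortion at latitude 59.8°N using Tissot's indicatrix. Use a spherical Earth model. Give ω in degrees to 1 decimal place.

In the plate carrée (x = Rλ, y = Rφ), meridians are true-scale (h = 1) and parallels are stretched by k = sec φ.
At 59.8°: h = 1.000, k = 1.988; principal scales a = 1.988, b = 1.000.
sin(ω/2) = (a − b)/(a + b) = 0.9880/2.988 = 0.3307, so ω = 2 arcsin(0.3307) ≈ 38.6°.

38.6°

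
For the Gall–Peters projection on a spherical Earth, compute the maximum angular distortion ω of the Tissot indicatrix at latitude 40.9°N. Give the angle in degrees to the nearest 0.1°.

Gall–Peters is a cylindrical equal-area projection with standard parallels at ±45°. For cylindrical equal-area with standard parallel φ₀, h = cos φ / cos φ₀ and k = cos φ₀ / cos φ, so h·k = 1.
At 40.9°: h = 1.069, k = 0.9355; principal scales a = 1.069, b = 0.9355.
sin(ω/2) = (a − b)/(a + b) = 0.1334/2.004 = 0.06657, so ω = 2 arcsin(0.06657) ≈ 7.6°.

7.6°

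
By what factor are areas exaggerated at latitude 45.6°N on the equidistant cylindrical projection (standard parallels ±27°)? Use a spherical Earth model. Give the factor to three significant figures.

1.27

In the equirectangular projection with standard parallel φ₀ = 27° (x = Rλ cos φ₀, y = Rφ), meridians are true-scale (h = 1) and the parallel scale is k = cos φ₀ / cos φ.
Areal scale = h·k = 1 × cos φ₀ / cos φ; at 45.6°, h = 1.000, k = 1.273, so h·k = 1.273.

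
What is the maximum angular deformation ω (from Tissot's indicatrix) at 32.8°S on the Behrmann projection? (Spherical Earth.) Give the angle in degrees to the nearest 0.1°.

3.4°

Behrmann is a cylindrical equal-area projection with standard parallels at ±30°. For cylindrical equal-area with standard parallel φ₀, h = cos φ / cos φ₀ and k = cos φ₀ / cos φ, so h·k = 1.
At 32.8°: h = 0.9706, k = 1.030; principal scales a = 1.030, b = 0.9706.
sin(ω/2) = (a − b)/(a + b) = 0.05968/2.001 = 0.02983, so ω = 2 arcsin(0.02983) ≈ 3.4°.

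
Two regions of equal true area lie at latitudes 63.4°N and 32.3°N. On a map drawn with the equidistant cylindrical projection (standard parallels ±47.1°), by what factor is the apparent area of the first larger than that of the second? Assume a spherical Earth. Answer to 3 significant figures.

In the equirectangular projection with standard parallel φ₀ = 47.1° (x = Rλ cos φ₀, y = Rφ), meridians are true-scale (h = 1) and the parallel scale is k = cos φ₀ / cos φ.
Areal scale at 63.4°: h·k = 1.000 × 1.520 = 1.520.
Areal scale at 32.3°: h·k = 1.000 × 0.8053 = 0.8053.
Ratio = 1.520/0.8053 ≈ 1.89.

1.89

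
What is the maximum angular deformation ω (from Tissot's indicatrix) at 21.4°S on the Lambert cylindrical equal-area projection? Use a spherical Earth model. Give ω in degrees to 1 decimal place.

8.2°

The Lambert cylindrical equal-area projection is the cylindrical equal-area projection with its standard parallel at the equator (φ₀ = 0). Cylindrical equal-area (φ₀ = 0°): h = cos φ / cos 0° along meridians, k = cos 0° / cos φ along parallels; h·k = 1.
At 21.4°: h = 0.9311, k = 1.074; principal scales a = 1.074, b = 0.9311.
sin(ω/2) = (a − b)/(a + b) = 0.1430/2.005 = 0.07131, so ω = 2 arcsin(0.07131) ≈ 8.2°.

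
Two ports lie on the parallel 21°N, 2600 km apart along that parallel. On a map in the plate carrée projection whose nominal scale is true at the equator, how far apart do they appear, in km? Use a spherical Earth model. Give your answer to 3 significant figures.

2780 km

Plate carrée maps x = Rλ, y = Rφ. The meridian scale is h = 1 and the parallel scale is k = 1/cos φ = sec φ.
Along the parallel, k = sec 21° = 1/0.9336 = 1.071.
Map distance = 2600 × 1.071 ≈ 2780 km.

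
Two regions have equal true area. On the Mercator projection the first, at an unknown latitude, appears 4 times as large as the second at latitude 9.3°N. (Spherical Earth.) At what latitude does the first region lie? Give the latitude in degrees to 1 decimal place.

60.4°

Mercator areal scale is sec²φ, so apparent-area ratio = sec²φ₁ / sec²φ₂ = cos²φ₂ / cos²φ₁.
cos²φ₂ / cos²φ₁ = 4  ⇒  cos φ₁ = cos 9.3° / √4 = 0.9869/2.000 = 0.4934.
φ₁ = arccos(0.4934) ≈ 60.4°.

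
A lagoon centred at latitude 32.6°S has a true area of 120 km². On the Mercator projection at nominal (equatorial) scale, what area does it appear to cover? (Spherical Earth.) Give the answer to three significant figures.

The Mercator projection is conformal; its linear scale factor is the same in every direction and equals sec φ = 1/cos φ.
Areal scale = k² = sec²φ = 1/cos²(32.6°) = 1/0.8425² = 1.409.
Apparent area = 120 × 1.409 ≈ 169 km².

169 km²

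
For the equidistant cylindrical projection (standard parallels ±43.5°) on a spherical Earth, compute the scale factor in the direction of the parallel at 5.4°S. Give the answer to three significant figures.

0.729

In the equirectangular projection with standard parallel φ₀ = 43.5° (x = Rλ cos φ₀, y = Rφ), meridians are true-scale (h = 1) and the parallel scale is k = cos φ₀ / cos φ.
k = cos 43.5° / cos 5.4° = 0.7254/0.9956 = 0.7286.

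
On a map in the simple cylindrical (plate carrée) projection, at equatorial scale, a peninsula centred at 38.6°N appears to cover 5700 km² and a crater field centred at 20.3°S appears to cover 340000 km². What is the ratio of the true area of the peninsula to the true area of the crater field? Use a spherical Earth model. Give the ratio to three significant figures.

On the plate carrée, areal scale = h·k = 1 × sec φ, so true area = apparent × cos φ.
True area of peninsula: 5700 × cos(38.6°) = 5700 × 0.7815 = 4455 km².
True area of crater field: 340000 × cos(20.3°) = 340000 × 0.9379 = 318900 km².
Ratio = 4455 / 318900 ≈ 0.0140.

0.0140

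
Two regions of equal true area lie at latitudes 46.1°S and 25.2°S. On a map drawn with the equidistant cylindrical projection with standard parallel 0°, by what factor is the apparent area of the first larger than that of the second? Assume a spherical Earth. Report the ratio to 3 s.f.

In the plate carrée (x = Rλ, y = Rφ), meridians are true-scale (h = 1) and parallels are stretched by k = sec φ.
Areal scale at 46.1°: h·k = 1.000 × 1.442 = 1.442.
Areal scale at 25.2°: h·k = 1.000 × 1.105 = 1.105.
Ratio = 1.442/1.105 ≈ 1.30.

1.30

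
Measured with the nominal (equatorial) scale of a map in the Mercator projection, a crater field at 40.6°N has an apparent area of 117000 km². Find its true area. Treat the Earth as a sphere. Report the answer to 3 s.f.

67400 km²

Mercator is conformal, so the point scale is isotropic: h = k = sec φ = 1/cos φ.
Areal scale = k² = sec²φ = 1/cos²(40.6°) = 1/0.7593² = 1.735.
True area = apparent / (areal scale) = 117000 / 1.735 ≈ 67400 km².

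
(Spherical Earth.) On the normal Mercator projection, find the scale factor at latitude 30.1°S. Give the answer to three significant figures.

1.16

For Mercator, h = k = sec φ (a conformal cylindrical projection has a single point scale, 1/cos φ).
k = 1/cos 30.1° = 1/0.8652 = 1.156.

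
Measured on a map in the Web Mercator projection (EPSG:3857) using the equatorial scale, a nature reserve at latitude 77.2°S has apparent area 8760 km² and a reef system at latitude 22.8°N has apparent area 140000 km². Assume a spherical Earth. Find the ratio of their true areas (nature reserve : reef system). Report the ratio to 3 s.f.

0.00361

Since Mercator area scale is 1/cos²φ, the true area equals the apparent area multiplied by cos²φ.
True area of nature reserve: 8760 × cos²(77.2°) = 8760 × 0.04908 = 430.0 km².
True area of reef system: 140000 × cos²(22.8°) = 140000 × 0.8498 = 119000 km².
Ratio = 430.0 / 119000 ≈ 0.00361.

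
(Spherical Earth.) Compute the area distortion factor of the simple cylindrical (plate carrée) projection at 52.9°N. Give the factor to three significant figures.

Plate carrée maps x = Rλ, y = Rφ. The meridian scale is h = 1 and the parallel scale is k = 1/cos φ = sec φ.
Areal scale = h·k = 1 × sec φ; at 52.9°, h = 1.000, k = 1.658, so h·k = 1.658.

1.66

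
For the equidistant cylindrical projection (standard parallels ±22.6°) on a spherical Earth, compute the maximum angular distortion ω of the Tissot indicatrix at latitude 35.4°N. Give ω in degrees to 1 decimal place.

7.1°

The equidistant cylindrical projection with φ₀ = 22.6° has h = 1 (meridians true) and k = cos φ₀ / cos φ along parallels.
At 35.4°: h = 1.000, k = 1.133; principal scales a = 1.133, b = 1.000.
sin(ω/2) = (a − b)/(a + b) = 0.1326/2.133 = 0.06218, so ω = 2 arcsin(0.06218) ≈ 7.1°.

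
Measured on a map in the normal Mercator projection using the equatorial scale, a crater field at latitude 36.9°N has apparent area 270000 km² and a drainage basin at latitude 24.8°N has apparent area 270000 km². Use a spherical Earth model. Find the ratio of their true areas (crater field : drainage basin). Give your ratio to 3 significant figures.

0.776

Since Mercator area scale is 1/cos²φ, the true area equals the apparent area multiplied by cos²φ.
True area of crater field: 270000 × cos²(36.9°) = 270000 × 0.6395 = 172700 km².
True area of drainage basin: 270000 × cos²(24.8°) = 270000 × 0.8241 = 222500 km².
Ratio = 172700 / 222500 ≈ 0.776.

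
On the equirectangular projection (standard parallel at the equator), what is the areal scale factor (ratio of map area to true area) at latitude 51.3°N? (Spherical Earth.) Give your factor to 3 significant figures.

1.60

For the equirectangular projection with φ₀ = 0 (plate carrée), h = 1 along meridians and k = sec φ along parallels.
Areal scale = h·k = 1 × sec φ; at 51.3°, h = 1.000, k = 1.599, so h·k = 1.599.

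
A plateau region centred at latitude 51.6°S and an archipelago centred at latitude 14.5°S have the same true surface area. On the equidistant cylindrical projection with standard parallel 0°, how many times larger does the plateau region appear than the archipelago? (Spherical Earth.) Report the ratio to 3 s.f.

1.56

Plate carrée maps x = Rλ, y = Rφ. The meridian scale is h = 1 and the parallel scale is k = 1/cos φ = sec φ.
Areal scale at 51.6°: h·k = 1.000 × 1.610 = 1.610.
Areal scale at 14.5°: h·k = 1.000 × 1.033 = 1.033.
Ratio = 1.610/1.033 ≈ 1.56.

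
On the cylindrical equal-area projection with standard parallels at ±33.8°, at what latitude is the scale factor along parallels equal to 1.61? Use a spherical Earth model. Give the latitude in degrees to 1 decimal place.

58.9°

Cylindrical equal-area (φ₀ = 33.8°): h = cos φ / cos 33.8° along meridians, k = cos 33.8° / cos φ along parallels; h·k = 1.
k = cos φ₀ / cos φ = 1.61  ⇒  cos φ = cos 33.8° / 1.61 = 0.5161.
φ = arccos(0.5161) ≈ 58.9°.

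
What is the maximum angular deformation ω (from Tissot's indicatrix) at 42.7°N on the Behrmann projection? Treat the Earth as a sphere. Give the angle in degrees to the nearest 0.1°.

Behrmann is a cylindrical equal-area projection with standard parallels at ±30°. For cylindrical equal-area with standard parallel φ₀, h = cos φ / cos φ₀ and k = cos φ₀ / cos φ, so h·k = 1.
At 42.7°: h = 0.8486, k = 1.178; principal scales a = 1.178, b = 0.8486.
sin(ω/2) = (a − b)/(a + b) = 0.3298/2.027 = 0.1627, so ω = 2 arcsin(0.1627) ≈ 18.7°.

18.7°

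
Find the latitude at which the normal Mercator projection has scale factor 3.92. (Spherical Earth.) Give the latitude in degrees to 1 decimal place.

75.2°

Mercator scale is k = sec φ = 1/cos φ.
1/cos φ = 3.92  ⇒  cos φ = 0.2551  ⇒  φ = arccos(0.2551) ≈ 75.2°.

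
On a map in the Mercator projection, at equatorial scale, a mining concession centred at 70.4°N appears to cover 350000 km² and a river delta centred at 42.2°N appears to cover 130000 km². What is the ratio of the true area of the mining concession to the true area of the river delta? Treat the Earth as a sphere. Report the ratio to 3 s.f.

Since Mercator area scale is 1/cos²φ, the true area equals the apparent area multiplied by cos²φ.
True area of mining concession: 350000 × cos²(70.4°) = 350000 × 0.1125 = 39380 km².
True area of river delta: 130000 × cos²(42.2°) = 130000 × 0.5488 = 71340 km².
Ratio = 39380 / 71340 ≈ 0.552.

0.552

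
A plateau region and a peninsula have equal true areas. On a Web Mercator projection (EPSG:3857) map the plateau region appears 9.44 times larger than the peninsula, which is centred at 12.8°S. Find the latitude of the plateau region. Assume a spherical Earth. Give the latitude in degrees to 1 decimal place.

71.5°

Mercator areal scale is sec²φ, so apparent-area ratio = sec²φ₁ / sec²φ₂ = cos²φ₂ / cos²φ₁.
cos²φ₂ / cos²φ₁ = 9.44  ⇒  cos φ₁ = cos 12.8° / √9.44 = 0.9751/3.072 = 0.3174.
φ₁ = arccos(0.3174) ≈ 71.5°.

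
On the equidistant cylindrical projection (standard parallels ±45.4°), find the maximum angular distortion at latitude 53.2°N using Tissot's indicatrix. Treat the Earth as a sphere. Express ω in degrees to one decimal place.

9.1°

The equidistant cylindrical projection with φ₀ = 45.4° has h = 1 (meridians true) and k = cos φ₀ / cos φ along parallels.
At 53.2°: h = 1.000, k = 1.172; principal scales a = 1.172, b = 1.000.
sin(ω/2) = (a − b)/(a + b) = 0.1722/2.172 = 0.07926, so ω = 2 arcsin(0.07926) ≈ 9.1°.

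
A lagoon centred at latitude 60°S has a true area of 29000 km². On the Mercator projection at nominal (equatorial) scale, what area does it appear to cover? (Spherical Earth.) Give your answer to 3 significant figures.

116000 km²

For Mercator, h = k = sec φ (a conformal cylindrical projection has a single point scale, 1/cos φ).
Areal scale = k² = sec²φ = 1/cos²(60°) = 1/0.5000² = 4.000.
Apparent area = 29000 × 4.000 ≈ 116000 km².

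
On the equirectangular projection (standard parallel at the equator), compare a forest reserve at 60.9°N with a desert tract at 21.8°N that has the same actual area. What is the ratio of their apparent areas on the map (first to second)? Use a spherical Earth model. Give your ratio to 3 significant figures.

In the plate carrée (x = Rλ, y = Rφ), meridians are true-scale (h = 1) and parallels are stretched by k = sec φ.
Areal scale at 60.9°: h·k = 1.000 × 2.056 = 2.056.
Areal scale at 21.8°: h·k = 1.000 × 1.077 = 1.077.
Ratio = 2.056/1.077 ≈ 1.91.

1.91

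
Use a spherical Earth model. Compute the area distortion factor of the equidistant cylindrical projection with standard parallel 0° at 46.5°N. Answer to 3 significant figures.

1.45

In the plate carrée (x = Rλ, y = Rφ), meridians are true-scale (h = 1) and parallels are stretched by k = sec φ.
Areal scale = h·k = 1 × sec φ; at 46.5°, h = 1.000, k = 1.453, so h·k = 1.453.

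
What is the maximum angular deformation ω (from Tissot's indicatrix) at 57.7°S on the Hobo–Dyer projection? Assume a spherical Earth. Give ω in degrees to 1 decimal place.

44.2°

Hobo–Dyer is a cylindrical equal-area projection with standard parallels at ±37.5°. For cylindrical equal-area with standard parallel φ₀, h = cos φ / cos φ₀ and k = cos φ₀ / cos φ, so h·k = 1.
At 57.7°: h = 0.6735, k = 1.485; principal scales a = 1.485, b = 0.6735.
sin(ω/2) = (a − b)/(a + b) = 0.8112/2.158 = 0.3758, so ω = 2 arcsin(0.3758) ≈ 44.2°.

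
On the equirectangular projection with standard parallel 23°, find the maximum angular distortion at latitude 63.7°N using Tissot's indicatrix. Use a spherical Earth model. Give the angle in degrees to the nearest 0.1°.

With standard parallel φ₀ = 23°, the equirectangular projection gives x = Rλ cos φ₀, y = Rφ, so h = 1 and k = cos 23° / cos φ.
At 63.7°: h = 1.000, k = 2.078; principal scales a = 2.078, b = 1.000.
sin(ω/2) = (a − b)/(a + b) = 1.078/3.078 = 0.3501, so ω = 2 arcsin(0.3501) ≈ 41.0°.

41.0°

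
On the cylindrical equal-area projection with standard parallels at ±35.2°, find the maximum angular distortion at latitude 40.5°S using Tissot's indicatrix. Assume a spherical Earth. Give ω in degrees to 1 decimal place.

8.2°

For cylindrical equal-area with standard parallel φ₀, h = cos φ / cos φ₀ and k = cos φ₀ / cos φ, so h·k = 1.
At 40.5°: h = 0.9306, k = 1.075; principal scales a = 1.075, b = 0.9306.
sin(ω/2) = (a − b)/(a + b) = 0.1441/2.005 = 0.07184, so ω = 2 arcsin(0.07184) ≈ 8.2°.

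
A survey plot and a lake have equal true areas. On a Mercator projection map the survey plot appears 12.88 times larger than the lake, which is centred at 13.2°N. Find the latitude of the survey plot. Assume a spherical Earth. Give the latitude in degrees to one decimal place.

74.3°

Mercator areal scale is sec²φ, so apparent-area ratio = sec²φ₁ / sec²φ₂ = cos²φ₂ / cos²φ₁.
cos²φ₂ / cos²φ₁ = 12.88  ⇒  cos φ₁ = cos 13.2° / √12.88 = 0.9736/3.589 = 0.2713.
φ₁ = arccos(0.2713) ≈ 74.3°.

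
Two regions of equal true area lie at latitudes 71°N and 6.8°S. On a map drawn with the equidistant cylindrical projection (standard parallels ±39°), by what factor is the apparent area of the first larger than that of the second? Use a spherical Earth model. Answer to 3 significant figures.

The equidistant cylindrical projection with φ₀ = 39° has h = 1 (meridians true) and k = cos φ₀ / cos φ along parallels.
Areal scale at 71°: h·k = 1.000 × 2.387 = 2.387.
Areal scale at 6.8°: h·k = 1.000 × 0.7827 = 0.7827.
Ratio = 2.387/0.7827 ≈ 3.05.

3.05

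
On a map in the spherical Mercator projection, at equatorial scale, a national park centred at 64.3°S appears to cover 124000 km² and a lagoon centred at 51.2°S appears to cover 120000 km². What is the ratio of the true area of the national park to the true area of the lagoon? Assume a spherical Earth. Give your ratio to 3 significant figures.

Mercator's areal exaggeration is sec²φ; hence true area = (apparent area) · cos²φ.
True area of national park: 124000 × cos²(64.3°) = 124000 × 0.1881 = 23320 km².
True area of lagoon: 120000 × cos²(51.2°) = 120000 × 0.3926 = 47120 km².
Ratio = 23320 / 47120 ≈ 0.495.

0.495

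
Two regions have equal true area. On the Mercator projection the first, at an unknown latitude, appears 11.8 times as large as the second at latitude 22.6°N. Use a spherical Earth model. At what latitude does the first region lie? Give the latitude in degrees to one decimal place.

On Mercator, (apparent₁)/(apparent₂) = sec²φ₁ / sec²φ₂ when true areas are equal.
cos²φ₂ / cos²φ₁ = 11.8  ⇒  cos φ₁ = cos 22.6° / √11.8 = 0.9232/3.435 = 0.2688.
φ₁ = arccos(0.2688) ≈ 74.4°.

74.4°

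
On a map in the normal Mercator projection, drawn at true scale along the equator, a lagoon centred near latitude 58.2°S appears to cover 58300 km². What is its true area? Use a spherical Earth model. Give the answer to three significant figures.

The Mercator projection is conformal; its linear scale factor is the same in every direction and equals sec φ = 1/cos φ.
Areal scale = k² = sec²φ = 1/cos²(58.2°) = 1/0.5270² = 3.601.
True area = apparent / (areal scale) = 58300 / 3.601 ≈ 16200 km².

16200 km²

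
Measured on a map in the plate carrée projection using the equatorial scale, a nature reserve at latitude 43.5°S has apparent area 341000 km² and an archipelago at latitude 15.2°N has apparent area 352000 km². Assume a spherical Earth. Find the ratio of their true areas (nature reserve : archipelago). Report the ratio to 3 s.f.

0.728

On the plate carrée, areal scale = h·k = 1 × sec φ, so true area = apparent × cos φ.
True area of nature reserve: 341000 × cos(43.5°) = 341000 × 0.7254 = 247400 km².
True area of archipelago: 352000 × cos(15.2°) = 352000 × 0.9650 = 339700 km².
Ratio = 247400 / 339700 ≈ 0.728.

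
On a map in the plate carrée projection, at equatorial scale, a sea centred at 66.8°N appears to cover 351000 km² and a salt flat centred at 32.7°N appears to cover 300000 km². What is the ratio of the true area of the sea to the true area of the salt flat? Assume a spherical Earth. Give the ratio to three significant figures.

0.548

On the plate carrée, areal scale = h·k = 1 × sec φ, so true area = apparent × cos φ.
True area of sea: 351000 × cos(66.8°) = 351000 × 0.3939 = 138300 km².
True area of salt flat: 300000 × cos(32.7°) = 300000 × 0.8415 = 252500 km².
Ratio = 138300 / 252500 ≈ 0.548.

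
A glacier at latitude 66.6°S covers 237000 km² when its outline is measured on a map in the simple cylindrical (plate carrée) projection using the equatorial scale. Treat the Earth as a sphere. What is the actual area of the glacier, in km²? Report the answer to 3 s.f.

94100 km²

For the equirectangular projection with φ₀ = 0 (plate carrée), h = 1 along meridians and k = sec φ along parallels.
Areal scale = h·k = 1 × sec φ; at 66.6°, h = 1.000, k = 2.518, so h·k = 2.518.
True area = apparent / (areal scale) = 237000 / 2.518 ≈ 94100 km².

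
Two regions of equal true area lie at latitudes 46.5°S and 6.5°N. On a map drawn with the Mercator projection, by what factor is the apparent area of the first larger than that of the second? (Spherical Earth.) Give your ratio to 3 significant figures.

2.08

Mercator is conformal with k = sec φ, so areal scale = k² = sec²φ.
At 46.5°: sec²(46.5°) = 1/0.6884² = 2.110.
At 6.5°: sec²(6.5°) = 1/0.9936² = 1.013.
Ratio = 2.110/1.013 = cos²(6.5°)/cos²(46.5°) ≈ 2.08.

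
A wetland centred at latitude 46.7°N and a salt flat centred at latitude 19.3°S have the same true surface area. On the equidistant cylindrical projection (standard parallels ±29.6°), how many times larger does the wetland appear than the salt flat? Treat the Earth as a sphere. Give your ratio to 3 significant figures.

1.38

In the equirectangular projection with standard parallel φ₀ = 29.6° (x = Rλ cos φ₀, y = Rφ), meridians are true-scale (h = 1) and the parallel scale is k = cos φ₀ / cos φ.
Areal scale at 46.7°: h·k = 1.000 × 1.268 = 1.268.
Areal scale at 19.3°: h·k = 1.000 × 0.9213 = 0.9213.
Ratio = 1.268/0.9213 ≈ 1.38.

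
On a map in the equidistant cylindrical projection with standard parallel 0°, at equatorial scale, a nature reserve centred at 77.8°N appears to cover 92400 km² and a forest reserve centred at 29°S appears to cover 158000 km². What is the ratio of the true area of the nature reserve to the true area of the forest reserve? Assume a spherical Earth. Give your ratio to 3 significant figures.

0.141

On the plate carrée, areal scale = h·k = 1 × sec φ, so true area = apparent × cos φ.
True area of nature reserve: 92400 × cos(77.8°) = 92400 × 0.2113 = 19530 km².
True area of forest reserve: 158000 × cos(29°) = 158000 × 0.8746 = 138200 km².
Ratio = 19530 / 138200 ≈ 0.141.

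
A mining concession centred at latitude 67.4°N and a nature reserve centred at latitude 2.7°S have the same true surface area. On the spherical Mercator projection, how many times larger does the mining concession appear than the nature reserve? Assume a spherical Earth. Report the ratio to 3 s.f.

Mercator areal scale is sec²φ.
At 67.4°: sec²(67.4°) = 1/0.3843² = 6.771.
At 2.7°: sec²(2.7°) = 1/0.9989² = 1.002.
Ratio = 6.771/1.002 = cos²(2.7°)/cos²(67.4°) ≈ 6.76.

6.76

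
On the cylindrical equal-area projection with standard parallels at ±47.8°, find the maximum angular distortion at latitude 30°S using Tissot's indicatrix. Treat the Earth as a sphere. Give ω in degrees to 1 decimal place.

A cylindrical equal-area projection with standard parallel φ₀ has meridian scale h = cos φ / cos φ₀ and parallel scale k = cos φ₀ / cos φ (so areas are preserved, h·k = 1).
At 30°: h = 1.289, k = 0.7756; principal scales a = 1.289, b = 0.7756.
sin(ω/2) = (a − b)/(a + b) = 0.5136/2.065 = 0.2487, so ω = 2 arcsin(0.2487) ≈ 28.8°.

28.8°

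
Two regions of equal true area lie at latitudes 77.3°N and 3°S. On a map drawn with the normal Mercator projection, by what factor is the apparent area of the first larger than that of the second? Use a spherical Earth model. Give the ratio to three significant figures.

On Mercator, area is exaggerated by sec²φ = 1/cos²φ.
At 77.3°: sec²(77.3°) = 1/0.2198² = 20.69.
At 3°: sec²(3°) = 1/0.9986² = 1.003.
Ratio = 20.69/1.003 = cos²(3°)/cos²(77.3°) ≈ 20.6.

20.6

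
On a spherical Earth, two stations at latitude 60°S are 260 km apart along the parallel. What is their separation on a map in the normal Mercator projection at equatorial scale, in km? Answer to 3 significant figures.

520 km

Mercator is conformal, so the point scale is isotropic: h = k = sec φ = 1/cos φ.
Along the parallel, k = sec 60° = 1/0.5000 = 2.000.
Map distance = 260 × 2.000 ≈ 520 km.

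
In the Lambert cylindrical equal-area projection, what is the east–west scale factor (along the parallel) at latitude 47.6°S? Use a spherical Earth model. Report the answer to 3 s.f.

1.48

The Lambert cylindrical equal-area projection is the cylindrical equal-area projection with its standard parallel at the equator (φ₀ = 0). Cylindrical equal-area (φ₀ = 0°): h = cos φ / cos 0° along meridians, k = cos 0° / cos φ along parallels; h·k = 1.
k = cos 0° / cos 47.6° = 1.000/0.6743 = 1.483.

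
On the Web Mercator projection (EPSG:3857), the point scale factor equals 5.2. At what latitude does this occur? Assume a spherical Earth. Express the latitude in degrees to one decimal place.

Mercator scale is k = sec φ = 1/cos φ.
1/cos φ = 5.2  ⇒  cos φ = 0.1923  ⇒  φ = arccos(0.1923) ≈ 78.9°.

78.9°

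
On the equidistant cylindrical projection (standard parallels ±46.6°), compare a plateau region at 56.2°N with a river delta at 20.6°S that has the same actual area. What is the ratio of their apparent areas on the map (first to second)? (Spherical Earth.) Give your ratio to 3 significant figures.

The equidistant cylindrical projection with φ₀ = 46.6° has h = 1 (meridians true) and k = cos φ₀ / cos φ along parallels.
Areal scale at 56.2°: h·k = 1.000 × 1.235 = 1.235.
Areal scale at 20.6°: h·k = 1.000 × 0.7340 = 0.7340.
Ratio = 1.235/0.7340 ≈ 1.68.

1.68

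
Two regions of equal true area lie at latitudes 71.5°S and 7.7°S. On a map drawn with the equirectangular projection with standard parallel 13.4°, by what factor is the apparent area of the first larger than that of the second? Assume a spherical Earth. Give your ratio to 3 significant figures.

3.12

With standard parallel φ₀ = 13.4°, the equirectangular projection gives x = Rλ cos φ₀, y = Rφ, so h = 1 and k = cos 13.4° / cos φ.
Areal scale at 71.5°: h·k = 1.000 × 3.066 = 3.066.
Areal scale at 7.7°: h·k = 1.000 × 0.9816 = 0.9816.
Ratio = 3.066/0.9816 ≈ 3.12.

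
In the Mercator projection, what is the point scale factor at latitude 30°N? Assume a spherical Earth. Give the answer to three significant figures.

The Mercator projection is conformal; its linear scale factor is the same in every direction and equals sec φ = 1/cos φ.
k = 1/cos 30° = 1/0.8660 = 1.155.

1.15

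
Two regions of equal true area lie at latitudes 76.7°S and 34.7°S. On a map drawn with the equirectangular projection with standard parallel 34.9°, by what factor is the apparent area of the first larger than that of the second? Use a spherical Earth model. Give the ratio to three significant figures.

The equidistant cylindrical projection with φ₀ = 34.9° has h = 1 (meridians true) and k = cos φ₀ / cos φ along parallels.
Areal scale at 76.7°: h·k = 1.000 × 3.565 = 3.565.
Areal scale at 34.7°: h·k = 1.000 × 0.9976 = 0.9976.
Ratio = 3.565/0.9976 ≈ 3.57.

3.57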